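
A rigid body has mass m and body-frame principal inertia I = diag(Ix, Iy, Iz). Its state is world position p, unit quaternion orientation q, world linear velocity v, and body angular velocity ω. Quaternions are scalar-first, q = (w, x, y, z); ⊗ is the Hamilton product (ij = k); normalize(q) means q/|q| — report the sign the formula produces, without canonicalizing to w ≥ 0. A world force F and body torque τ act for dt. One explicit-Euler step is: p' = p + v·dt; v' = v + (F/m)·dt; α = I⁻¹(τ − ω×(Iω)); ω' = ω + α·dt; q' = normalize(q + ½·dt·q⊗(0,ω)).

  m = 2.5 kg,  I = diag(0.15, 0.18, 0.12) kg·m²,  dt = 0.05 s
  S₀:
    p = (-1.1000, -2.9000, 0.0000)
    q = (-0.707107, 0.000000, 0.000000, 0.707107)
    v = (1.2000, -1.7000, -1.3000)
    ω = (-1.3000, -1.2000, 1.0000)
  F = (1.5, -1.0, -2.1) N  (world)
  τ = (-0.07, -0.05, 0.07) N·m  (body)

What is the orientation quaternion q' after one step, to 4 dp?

q' = (-0.7239, 0.0441, -0.0018, 0.6885)

q⊗(0,ω) = (-0.7071070, 1.7677675, -0.0707107, -0.7071070)
updated quaternion q' = (-0.7239, 0.0441, -0.0018, 0.6885)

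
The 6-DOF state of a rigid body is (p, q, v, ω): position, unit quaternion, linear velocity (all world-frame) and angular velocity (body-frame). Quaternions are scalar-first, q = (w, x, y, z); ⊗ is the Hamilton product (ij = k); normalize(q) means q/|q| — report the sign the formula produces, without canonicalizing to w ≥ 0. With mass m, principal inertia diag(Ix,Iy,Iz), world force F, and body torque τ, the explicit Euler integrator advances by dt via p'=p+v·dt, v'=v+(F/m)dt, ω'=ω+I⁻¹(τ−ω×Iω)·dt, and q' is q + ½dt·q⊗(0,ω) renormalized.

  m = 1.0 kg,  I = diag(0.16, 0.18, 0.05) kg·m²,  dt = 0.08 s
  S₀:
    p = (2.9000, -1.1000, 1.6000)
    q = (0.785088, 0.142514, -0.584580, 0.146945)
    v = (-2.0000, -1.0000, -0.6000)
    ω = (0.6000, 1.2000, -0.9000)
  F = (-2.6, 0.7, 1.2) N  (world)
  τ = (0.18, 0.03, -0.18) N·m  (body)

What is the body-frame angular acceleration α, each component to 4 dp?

α = (0.2475, 0.4967, -3.8880)

ω×(Iω) gyroscopic = (0.1404, -0.0594, 0.0144)
α = I⁻¹(τ − ω×Iω) = (0.2475, 0.4967, -3.8880)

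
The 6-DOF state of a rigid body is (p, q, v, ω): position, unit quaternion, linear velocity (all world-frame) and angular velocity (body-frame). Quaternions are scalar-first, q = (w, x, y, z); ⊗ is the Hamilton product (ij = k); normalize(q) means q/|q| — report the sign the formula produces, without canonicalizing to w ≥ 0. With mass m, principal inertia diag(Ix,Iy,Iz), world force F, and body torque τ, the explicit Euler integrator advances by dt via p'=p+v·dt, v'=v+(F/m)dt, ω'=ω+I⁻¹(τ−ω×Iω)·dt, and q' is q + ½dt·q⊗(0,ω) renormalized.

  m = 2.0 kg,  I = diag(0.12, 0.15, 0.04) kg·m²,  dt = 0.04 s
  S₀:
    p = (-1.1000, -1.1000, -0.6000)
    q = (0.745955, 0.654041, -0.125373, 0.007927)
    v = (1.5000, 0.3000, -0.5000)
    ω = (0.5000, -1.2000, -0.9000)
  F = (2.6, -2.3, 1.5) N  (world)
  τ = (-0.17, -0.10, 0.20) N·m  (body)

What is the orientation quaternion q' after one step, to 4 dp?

q' = (0.7362, 0.6636, -0.1314, -0.0199)

Hamilton product q⊗(0,ω) = (-0.4703338, 0.4953256, -0.3025456, -1.3935222)
q' = normalize(q + ½dt·q⊗(0,ω)) = (0.7362, 0.6636, -0.1314, -0.0199)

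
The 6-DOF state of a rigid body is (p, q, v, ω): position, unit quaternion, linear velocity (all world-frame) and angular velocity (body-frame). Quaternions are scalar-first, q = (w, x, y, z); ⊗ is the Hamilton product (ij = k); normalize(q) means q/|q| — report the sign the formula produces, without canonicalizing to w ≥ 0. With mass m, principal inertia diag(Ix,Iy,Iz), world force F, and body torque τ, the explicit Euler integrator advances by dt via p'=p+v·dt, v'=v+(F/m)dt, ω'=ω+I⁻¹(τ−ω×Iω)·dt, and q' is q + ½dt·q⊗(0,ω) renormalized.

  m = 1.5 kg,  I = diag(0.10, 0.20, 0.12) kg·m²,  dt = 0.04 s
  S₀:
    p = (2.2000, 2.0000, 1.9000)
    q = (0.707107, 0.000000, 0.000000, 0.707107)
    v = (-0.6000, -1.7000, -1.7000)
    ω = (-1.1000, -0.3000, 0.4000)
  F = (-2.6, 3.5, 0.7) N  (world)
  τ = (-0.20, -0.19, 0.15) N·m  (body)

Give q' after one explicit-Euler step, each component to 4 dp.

Hamilton product q⊗(0,ω) = (-0.2828428, -0.5656856, -0.9899498, 0.2828428)
q + ½dt·q⊗(0,ω), renormalized = (0.7012, -0.0113, -0.0198, 0.7126)

q' = (0.7012, -0.0113, -0.0198, 0.7126)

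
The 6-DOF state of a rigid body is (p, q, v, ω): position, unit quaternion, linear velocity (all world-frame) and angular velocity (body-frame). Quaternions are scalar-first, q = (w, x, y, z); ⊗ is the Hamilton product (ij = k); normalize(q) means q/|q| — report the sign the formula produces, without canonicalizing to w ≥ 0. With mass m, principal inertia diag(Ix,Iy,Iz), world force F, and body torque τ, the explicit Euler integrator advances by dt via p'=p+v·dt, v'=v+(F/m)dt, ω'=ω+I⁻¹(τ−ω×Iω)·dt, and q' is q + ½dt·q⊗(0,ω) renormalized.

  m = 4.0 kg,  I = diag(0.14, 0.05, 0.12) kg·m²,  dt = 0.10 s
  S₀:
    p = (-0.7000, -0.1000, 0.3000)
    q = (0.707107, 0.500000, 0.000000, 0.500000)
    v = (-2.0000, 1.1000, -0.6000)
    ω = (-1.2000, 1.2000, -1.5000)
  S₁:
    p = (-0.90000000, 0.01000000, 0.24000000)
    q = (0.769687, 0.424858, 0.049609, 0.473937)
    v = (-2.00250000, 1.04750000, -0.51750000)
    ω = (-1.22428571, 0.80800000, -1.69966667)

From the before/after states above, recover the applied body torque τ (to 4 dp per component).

τ = (-0.1600, -0.1600, -0.1100)

ω₁ − ω₀ = (-0.02428571, -0.39200000, -0.19966667)
applied torque τ = (-0.1600, -0.1600, -0.1100)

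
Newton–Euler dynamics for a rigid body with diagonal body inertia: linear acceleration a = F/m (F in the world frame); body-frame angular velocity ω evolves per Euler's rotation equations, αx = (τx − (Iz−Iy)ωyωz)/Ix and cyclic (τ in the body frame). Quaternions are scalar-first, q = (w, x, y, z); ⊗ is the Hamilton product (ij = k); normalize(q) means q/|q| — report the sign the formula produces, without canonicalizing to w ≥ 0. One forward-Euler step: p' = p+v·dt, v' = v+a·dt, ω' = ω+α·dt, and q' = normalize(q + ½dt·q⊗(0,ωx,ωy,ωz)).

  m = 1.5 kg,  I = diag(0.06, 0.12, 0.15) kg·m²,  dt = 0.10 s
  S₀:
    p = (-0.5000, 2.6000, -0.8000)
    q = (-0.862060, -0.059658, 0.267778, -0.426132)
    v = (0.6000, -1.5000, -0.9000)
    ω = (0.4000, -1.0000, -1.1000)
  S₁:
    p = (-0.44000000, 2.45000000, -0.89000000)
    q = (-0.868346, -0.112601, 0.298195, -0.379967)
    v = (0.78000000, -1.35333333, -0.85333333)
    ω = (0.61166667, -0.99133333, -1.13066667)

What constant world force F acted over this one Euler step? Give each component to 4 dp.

v₁ − v₀ = (0.18000000, 0.14666667, 0.04666667)
applied force F = (2.7000, 2.2000, 0.7000)

F = (2.7000, 2.2000, 0.7000)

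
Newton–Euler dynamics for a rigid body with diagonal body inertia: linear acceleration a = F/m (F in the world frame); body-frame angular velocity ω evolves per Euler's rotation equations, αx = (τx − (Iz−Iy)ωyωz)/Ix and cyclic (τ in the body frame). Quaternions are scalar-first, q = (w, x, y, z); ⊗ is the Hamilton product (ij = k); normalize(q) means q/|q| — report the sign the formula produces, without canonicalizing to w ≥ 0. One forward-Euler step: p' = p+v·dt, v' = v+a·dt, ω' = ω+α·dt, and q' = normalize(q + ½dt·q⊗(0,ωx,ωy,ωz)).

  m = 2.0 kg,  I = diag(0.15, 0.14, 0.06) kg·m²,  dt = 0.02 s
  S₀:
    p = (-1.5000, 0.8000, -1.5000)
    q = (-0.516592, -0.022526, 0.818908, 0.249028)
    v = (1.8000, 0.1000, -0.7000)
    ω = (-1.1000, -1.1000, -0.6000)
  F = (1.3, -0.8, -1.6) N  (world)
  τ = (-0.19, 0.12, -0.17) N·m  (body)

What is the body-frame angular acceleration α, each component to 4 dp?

α = (-0.9147, 0.4329, -2.6317)

gyro term ω×Iω = (-0.0528, 0.0594, -0.0121)
(τ − ω×Iω)/I = (-0.9147, 0.4329, -2.6317)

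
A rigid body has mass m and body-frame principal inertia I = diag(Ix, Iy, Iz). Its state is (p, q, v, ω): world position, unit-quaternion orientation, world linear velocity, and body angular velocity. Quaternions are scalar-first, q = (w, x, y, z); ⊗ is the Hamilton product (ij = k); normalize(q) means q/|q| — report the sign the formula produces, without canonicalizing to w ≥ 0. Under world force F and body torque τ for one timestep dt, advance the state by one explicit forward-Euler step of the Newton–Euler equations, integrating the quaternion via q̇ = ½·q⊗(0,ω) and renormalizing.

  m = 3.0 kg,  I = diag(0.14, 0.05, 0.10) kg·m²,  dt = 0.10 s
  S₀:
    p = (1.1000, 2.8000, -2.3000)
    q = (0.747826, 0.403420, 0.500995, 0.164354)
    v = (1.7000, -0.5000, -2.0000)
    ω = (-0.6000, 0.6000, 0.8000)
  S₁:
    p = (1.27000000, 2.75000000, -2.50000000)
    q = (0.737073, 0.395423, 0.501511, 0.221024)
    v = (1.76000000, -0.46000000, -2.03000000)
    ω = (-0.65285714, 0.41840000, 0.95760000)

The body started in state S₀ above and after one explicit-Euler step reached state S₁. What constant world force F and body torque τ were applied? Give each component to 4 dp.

F = (1.8000, 1.2000, -0.9000)
τ = (-0.0500, -0.1100, 0.1900)

velocity change Δv = (0.06000000, 0.04000000, -0.03000000)
F = m·Δv/dt = (1.8000, 1.2000, -0.9000)
rate change Δω = (-0.05285714, -0.18160000, 0.15760000)
ω₀×(Iω₀) = (0.0240, -0.0192, 0.0324)
I·α + gyro = (-0.0500, -0.1100, 0.1900)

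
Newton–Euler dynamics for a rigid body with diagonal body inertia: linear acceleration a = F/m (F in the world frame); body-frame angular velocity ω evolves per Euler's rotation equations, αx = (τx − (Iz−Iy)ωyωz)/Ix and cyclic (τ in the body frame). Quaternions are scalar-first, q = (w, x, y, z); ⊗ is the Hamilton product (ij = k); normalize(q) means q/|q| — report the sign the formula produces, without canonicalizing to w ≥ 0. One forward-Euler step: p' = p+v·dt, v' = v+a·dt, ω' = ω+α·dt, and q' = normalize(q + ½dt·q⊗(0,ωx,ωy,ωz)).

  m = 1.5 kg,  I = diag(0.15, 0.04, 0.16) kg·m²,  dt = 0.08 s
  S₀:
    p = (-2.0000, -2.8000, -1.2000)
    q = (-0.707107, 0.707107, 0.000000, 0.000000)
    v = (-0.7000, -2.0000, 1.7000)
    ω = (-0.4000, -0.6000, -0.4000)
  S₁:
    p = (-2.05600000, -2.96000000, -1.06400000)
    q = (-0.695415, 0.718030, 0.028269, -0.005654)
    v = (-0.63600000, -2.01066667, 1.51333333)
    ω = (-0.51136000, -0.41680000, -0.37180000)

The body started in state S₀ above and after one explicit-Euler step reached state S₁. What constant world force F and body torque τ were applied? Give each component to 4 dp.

Δω = ω₁−ω₀ = (-0.11136000, 0.18320000, 0.02820000)
τ = I·(Δω/dt) + ω₀×(Iω₀) = (-0.1800, 0.0900, 0.0300)
Δv = v₁−v₀ = (0.06400000, -0.01066667, -0.18666667)
m·(v₁−v₀)/dt = (1.2000, -0.2000, -3.5000)

F = (1.2000, -0.2000, -3.5000)
τ = (-0.1800, 0.0900, 0.0300)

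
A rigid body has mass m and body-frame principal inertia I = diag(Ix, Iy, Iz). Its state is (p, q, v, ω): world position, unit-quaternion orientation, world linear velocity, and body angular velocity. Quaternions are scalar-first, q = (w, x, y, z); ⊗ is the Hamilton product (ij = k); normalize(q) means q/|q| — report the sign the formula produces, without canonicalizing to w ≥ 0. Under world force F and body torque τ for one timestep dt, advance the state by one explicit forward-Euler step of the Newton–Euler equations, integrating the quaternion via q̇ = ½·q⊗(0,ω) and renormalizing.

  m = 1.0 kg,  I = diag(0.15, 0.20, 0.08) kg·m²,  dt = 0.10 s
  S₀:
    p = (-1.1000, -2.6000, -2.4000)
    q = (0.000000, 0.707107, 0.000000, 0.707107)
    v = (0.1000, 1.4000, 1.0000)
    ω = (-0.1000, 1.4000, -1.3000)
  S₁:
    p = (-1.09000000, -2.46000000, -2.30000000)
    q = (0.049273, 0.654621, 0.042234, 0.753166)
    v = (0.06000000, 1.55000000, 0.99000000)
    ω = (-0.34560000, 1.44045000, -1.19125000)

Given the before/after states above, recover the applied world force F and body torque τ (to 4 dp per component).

F = (-0.4000, 1.5000, -0.1000)
τ = (-0.1500, 0.0900, 0.0800)

Δω = ω₁−ω₀ = (-0.24560000, 0.04045000, 0.10875000)
τ = I·(Δω/dt) + ω₀×(Iω₀) = (-0.1500, 0.0900, 0.0800)
Δv = v₁−v₀ = (-0.04000000, 0.15000000, -0.01000000)
applied force F = (-0.4000, 1.5000, -0.1000)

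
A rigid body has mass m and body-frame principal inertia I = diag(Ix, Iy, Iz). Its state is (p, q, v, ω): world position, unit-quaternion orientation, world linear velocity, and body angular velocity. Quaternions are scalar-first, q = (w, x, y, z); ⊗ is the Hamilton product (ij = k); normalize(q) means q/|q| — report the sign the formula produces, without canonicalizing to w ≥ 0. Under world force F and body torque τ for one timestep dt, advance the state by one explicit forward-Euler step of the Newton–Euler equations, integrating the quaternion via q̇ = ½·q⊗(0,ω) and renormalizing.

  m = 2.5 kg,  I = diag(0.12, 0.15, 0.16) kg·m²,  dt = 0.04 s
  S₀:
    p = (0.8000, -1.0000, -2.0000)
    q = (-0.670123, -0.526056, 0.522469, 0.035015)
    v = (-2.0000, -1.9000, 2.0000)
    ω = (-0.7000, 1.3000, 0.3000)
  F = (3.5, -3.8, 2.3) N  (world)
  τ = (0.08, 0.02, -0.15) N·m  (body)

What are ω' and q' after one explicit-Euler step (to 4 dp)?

ω' = (-0.6746, 1.3031, 0.2693)
q' = (-0.6910, -0.5142, 0.5075, 0.0246)

gyro term ω×Iω = (0.0039, 0.0084, -0.0273)
angular accel α = (0.6342, 0.0773, -0.7669)
ω + α·dt = (-0.6746, 1.3031, 0.2693)
2q̇ = q⊗(0,ω) = (-1.0579534, 0.5803073, -0.7378536, -0.5191814)
q' = normalize(q + ½dt·q⊗(0,ω)) = (-0.6910, -0.5142, 0.5075, 0.0246)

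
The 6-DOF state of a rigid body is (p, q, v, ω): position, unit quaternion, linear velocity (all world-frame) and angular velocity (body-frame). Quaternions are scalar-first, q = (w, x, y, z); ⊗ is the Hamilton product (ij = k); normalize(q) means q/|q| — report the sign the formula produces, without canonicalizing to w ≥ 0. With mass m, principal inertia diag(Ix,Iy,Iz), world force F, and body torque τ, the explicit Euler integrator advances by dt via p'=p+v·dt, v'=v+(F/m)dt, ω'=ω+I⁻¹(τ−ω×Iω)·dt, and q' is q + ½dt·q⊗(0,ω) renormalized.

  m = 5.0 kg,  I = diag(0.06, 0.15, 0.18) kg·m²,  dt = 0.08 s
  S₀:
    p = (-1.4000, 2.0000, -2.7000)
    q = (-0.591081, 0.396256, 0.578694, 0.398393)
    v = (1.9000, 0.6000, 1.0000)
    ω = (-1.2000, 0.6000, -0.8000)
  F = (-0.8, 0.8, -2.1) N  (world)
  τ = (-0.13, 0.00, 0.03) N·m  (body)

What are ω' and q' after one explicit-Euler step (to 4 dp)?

α = I⁻¹(τ − ω×Iω) = (-1.9267, 0.7680, 0.5267)
ω + α·dt = (-1.3541, 0.6614, -0.7579)
q⊗(0,ω) = (0.4470052, 0.0073062, -0.5157154, 1.4050512)
q + ½dt·q⊗(0,ω), renormalized = (-0.5721, 0.3958, 0.5570, 0.4537)

ω' = (-1.3541, 0.6614, -0.7579)
q' = (-0.5721, 0.3958, 0.5570, 0.4537)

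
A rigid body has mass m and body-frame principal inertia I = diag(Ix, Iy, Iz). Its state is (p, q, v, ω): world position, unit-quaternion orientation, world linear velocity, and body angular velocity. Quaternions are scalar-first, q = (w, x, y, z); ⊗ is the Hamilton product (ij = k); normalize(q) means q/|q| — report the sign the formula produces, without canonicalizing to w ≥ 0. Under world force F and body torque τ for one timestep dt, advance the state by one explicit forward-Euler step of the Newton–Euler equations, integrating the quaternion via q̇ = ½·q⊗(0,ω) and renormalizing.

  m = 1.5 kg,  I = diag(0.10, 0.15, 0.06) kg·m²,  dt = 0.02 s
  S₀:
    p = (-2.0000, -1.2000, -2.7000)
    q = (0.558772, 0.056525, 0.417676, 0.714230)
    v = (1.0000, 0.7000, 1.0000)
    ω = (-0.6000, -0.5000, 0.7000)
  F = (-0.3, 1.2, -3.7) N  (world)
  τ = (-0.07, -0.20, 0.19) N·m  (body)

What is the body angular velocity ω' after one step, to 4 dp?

ω' = (-0.6203, -0.5244, 0.7583)

(τ − ω×Iω)/I = (-1.0150, -1.2213, 2.9167)
new body rate ω' = (-0.6203, -0.5244, 0.7583)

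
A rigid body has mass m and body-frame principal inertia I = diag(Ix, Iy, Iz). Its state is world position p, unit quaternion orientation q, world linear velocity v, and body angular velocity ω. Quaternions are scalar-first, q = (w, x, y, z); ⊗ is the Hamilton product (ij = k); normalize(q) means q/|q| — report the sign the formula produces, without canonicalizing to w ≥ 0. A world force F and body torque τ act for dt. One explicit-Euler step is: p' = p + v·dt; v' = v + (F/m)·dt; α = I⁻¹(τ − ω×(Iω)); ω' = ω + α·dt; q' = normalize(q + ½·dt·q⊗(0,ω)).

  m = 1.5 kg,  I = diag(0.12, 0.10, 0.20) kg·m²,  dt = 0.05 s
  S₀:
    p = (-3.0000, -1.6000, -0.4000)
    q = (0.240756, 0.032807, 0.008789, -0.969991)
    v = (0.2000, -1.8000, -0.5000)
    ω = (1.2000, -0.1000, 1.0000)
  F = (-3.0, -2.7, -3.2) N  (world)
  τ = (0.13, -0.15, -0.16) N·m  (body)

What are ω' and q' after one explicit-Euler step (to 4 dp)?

ω' = (1.2583, -0.1270, 0.9594)
q' = (0.2638, 0.0378, -0.0217, -0.9636)

angular accel α = (1.1667, -0.5400, -0.8120)
ω + α·dt = (1.2583, -0.1270, 0.9594)
2q̇ = q⊗(0,ω) = (0.9315015, 0.2006971, -1.2208718, 0.2269285)
updated quaternion q' = (0.2638, 0.0378, -0.0217, -0.9636)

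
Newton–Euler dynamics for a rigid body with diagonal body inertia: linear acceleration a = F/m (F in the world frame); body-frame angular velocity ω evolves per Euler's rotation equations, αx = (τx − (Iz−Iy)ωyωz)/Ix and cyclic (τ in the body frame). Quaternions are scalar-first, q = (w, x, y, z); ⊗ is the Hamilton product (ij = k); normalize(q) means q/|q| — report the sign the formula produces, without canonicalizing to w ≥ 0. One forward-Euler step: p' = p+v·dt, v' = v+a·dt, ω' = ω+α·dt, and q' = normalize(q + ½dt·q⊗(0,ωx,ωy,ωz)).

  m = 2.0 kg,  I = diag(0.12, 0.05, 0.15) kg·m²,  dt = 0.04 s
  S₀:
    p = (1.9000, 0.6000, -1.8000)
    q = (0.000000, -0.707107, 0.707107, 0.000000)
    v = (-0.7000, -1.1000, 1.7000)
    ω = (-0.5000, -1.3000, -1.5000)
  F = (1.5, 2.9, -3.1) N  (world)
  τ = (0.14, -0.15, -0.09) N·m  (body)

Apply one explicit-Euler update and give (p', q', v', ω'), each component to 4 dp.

precession coupling ω×(Iω) = (0.1950, -0.0225, -0.0455)
(τ − ω×Iω)/I = (-0.4583, -2.5500, -0.2967)
new body rate ω' = (-0.5183, -1.4020, -1.5119)
2q̇ = q⊗(0,ω) = (0.5656856, -1.0606605, -1.0606605, 1.2727926)
q' = normalize(q + ½dt·q⊗(0,ω)) = (0.0113, -0.7277, 0.6853, 0.0254)
a = (0.7500, 1.4500, -1.5500)
p' = p + v·dt = (1.8720, 0.5560, -1.7320)
v' = v + a·dt = (-0.6700, -1.0420, 1.6380)

p' = (1.8720, 0.5560, -1.7320)
q' = (0.0113, -0.7277, 0.6853, 0.0254)
v' = (-0.6700, -1.0420, 1.6380)
ω' = (-0.5183, -1.4020, -1.5119)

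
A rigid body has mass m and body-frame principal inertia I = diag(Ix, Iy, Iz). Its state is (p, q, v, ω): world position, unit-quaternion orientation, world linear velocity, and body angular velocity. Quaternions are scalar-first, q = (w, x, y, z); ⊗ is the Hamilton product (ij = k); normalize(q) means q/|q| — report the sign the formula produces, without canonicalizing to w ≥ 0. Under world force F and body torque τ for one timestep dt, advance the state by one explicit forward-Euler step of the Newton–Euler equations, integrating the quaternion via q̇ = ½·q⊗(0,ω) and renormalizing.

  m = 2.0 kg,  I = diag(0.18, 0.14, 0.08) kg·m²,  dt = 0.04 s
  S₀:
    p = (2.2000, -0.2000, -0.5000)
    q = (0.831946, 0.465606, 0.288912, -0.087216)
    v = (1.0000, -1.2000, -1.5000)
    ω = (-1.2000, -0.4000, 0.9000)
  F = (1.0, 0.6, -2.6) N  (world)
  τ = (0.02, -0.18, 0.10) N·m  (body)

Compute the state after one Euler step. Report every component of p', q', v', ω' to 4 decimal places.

p' = (2.2400, -0.2480, -0.5600)
q' = (0.8466, 0.4499, 0.2758, -0.0690)
v' = (1.0200, -1.1880, -1.5520)
ω' = (-1.2004, -0.4206, 0.9596)

p' = p + v·dt = (2.2400, -0.2480, -0.5600)
v + (F/m)dt = (1.0200, -1.1880, -1.5520)
gyro term ω×Iω = (0.0216, -0.1080, -0.0192)
α = I⁻¹(τ − ω×Iω) = (-0.0089, -0.5143, 1.4900)
ω + α·dt = (-1.2004, -0.4206, 0.9596)
q⊗(0,ω) = (0.7527864, -0.7732008, -0.6471646, 0.9092034)
q + ½dt·q⊗(0,ω), renormalized = (0.8466, 0.4499, 0.2758, -0.0690)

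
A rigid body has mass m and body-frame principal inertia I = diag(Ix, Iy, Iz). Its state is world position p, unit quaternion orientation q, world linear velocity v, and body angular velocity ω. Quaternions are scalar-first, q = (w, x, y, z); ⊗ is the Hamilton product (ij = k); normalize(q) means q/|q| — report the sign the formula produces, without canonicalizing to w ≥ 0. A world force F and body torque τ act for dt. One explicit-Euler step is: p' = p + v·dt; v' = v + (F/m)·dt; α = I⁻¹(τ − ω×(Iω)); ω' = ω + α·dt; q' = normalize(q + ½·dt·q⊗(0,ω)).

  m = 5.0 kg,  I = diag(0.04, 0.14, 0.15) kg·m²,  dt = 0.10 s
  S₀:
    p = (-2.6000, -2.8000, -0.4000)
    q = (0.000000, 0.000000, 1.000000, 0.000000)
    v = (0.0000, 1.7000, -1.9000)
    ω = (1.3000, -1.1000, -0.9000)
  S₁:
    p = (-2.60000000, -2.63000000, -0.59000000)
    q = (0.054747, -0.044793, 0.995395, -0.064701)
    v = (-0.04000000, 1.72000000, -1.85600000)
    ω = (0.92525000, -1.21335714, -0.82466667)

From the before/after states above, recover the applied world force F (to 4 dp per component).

v₁ − v₀ = (-0.04000000, 0.02000000, 0.04400000)
F = m·Δv/dt = (-2.0000, 1.0000, 2.2000)

F = (-2.0000, 1.0000, 2.2000)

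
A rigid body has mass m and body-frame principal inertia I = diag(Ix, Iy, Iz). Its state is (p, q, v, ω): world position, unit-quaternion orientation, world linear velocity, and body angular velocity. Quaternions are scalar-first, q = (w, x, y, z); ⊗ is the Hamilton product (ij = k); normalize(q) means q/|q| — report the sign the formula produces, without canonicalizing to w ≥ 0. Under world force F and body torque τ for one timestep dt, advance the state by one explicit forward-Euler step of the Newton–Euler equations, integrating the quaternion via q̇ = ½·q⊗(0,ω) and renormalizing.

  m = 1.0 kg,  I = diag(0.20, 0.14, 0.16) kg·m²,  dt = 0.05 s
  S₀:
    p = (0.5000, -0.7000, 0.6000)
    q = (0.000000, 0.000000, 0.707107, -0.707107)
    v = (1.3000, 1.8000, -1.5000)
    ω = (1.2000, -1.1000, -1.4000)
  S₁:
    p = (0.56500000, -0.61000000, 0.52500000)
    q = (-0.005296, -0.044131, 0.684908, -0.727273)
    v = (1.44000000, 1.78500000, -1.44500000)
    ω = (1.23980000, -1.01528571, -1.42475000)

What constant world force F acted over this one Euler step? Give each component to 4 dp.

velocity change Δv = (0.14000000, -0.01500000, 0.05500000)
F = m·Δv/dt = (2.8000, -0.3000, 1.1000)

F = (2.8000, -0.3000, 1.1000)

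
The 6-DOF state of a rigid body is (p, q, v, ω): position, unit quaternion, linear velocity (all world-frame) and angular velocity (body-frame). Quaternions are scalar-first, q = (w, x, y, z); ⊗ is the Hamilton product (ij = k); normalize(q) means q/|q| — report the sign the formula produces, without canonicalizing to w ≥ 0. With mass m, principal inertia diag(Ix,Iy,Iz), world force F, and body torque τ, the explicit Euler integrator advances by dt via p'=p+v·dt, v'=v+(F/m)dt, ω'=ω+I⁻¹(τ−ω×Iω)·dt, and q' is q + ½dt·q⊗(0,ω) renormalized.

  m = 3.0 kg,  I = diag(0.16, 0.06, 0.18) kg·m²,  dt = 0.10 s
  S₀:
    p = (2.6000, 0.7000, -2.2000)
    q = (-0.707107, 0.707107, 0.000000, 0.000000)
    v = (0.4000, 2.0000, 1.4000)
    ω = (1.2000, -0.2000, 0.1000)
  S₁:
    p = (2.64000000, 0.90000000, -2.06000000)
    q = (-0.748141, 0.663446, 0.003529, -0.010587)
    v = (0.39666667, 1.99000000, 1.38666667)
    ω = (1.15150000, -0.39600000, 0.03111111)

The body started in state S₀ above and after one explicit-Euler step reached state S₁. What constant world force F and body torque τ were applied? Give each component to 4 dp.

v₁ − v₀ = (-0.00333333, -0.01000000, -0.01333333)
applied force F = (-0.1000, -0.3000, -0.4000)
Δω = ω₁−ω₀ = (-0.04850000, -0.19600000, -0.06888889)
gyro term ω₀×Iω₀ = (-0.0024, -0.0024, 0.0240)
applied torque τ = (-0.0800, -0.1200, -0.1000)

F = (-0.1000, -0.3000, -0.4000)
τ = (-0.0800, -0.1200, -0.1000)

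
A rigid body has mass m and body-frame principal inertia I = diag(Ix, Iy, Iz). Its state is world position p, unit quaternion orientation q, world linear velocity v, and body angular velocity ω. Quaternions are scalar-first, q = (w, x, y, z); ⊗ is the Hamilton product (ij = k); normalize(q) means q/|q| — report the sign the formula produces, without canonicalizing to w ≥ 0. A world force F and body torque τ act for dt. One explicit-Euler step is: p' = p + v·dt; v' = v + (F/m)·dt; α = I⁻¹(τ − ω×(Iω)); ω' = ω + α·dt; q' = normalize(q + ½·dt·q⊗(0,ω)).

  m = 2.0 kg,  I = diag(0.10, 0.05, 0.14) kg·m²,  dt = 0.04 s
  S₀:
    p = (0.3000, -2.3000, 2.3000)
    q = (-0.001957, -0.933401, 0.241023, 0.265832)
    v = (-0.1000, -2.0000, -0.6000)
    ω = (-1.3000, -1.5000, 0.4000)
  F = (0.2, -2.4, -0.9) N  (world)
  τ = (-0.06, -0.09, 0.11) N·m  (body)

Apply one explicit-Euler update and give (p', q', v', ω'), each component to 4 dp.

p' = (0.2960, -2.3800, 2.2760)
q' = (-0.0211, -0.9227, 0.2414, 0.2998)
v' = (-0.0960, -2.0480, -0.6180)
ω' = (-1.3024, -1.5886, 0.4593)

gyro term ω×Iω = (-0.0540, 0.0208, -0.0975)
(τ − ω×Iω)/I = (-0.0600, -2.2160, 1.4821)
ω' = ω + α·dt = (-1.3024, -1.5886, 0.4593)
q⊗(0,ω) = (-0.9582196, 0.4977013, 0.0307143, 1.7126486)
q + ½dt·q⊗(0,ω), renormalized = (-0.0211, -0.9227, 0.2414, 0.2998)
linear accel F/m = (0.1000, -1.2000, -0.4500)
new position p' = (0.2960, -2.3800, 2.2760)
v' = v + a·dt = (-0.0960, -2.0480, -0.6180)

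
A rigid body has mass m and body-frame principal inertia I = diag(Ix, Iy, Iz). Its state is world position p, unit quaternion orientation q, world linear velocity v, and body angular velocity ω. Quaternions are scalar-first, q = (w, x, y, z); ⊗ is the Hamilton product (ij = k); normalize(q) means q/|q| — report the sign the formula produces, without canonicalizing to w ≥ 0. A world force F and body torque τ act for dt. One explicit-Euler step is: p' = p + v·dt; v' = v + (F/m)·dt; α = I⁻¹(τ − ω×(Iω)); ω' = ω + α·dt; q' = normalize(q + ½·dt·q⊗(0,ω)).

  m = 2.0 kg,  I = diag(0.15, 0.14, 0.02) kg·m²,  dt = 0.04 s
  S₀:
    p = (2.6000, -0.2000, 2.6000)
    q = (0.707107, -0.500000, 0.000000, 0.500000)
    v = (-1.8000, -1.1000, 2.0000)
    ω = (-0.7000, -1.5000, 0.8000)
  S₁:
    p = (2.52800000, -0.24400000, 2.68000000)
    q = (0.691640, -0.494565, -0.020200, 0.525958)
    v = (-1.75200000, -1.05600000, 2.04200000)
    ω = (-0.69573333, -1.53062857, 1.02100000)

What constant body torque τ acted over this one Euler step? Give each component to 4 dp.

ω₁ − ω₀ = (0.00426667, -0.03062857, 0.22100000)
applied torque τ = (0.1600, -0.1800, 0.1000)

τ = (0.1600, -0.1800, 0.1000)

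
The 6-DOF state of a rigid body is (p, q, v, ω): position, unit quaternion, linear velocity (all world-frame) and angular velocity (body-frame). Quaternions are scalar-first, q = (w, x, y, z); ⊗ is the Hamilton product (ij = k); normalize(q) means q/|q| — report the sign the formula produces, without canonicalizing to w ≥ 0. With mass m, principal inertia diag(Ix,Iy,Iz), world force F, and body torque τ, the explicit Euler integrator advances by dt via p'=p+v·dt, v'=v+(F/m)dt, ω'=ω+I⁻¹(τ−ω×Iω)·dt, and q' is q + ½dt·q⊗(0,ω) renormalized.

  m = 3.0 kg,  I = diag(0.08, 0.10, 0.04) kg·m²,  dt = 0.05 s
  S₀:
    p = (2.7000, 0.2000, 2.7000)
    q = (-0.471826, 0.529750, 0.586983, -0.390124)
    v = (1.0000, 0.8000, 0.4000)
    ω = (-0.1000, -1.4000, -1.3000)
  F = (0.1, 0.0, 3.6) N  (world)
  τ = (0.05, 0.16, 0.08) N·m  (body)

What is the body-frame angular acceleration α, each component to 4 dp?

α = (1.9900, 1.5480, 1.9300)

precession coupling ω×(Iω) = (-0.1092, 0.0052, 0.0028)
α = I⁻¹(τ − ω×Iω) = (1.9900, 1.5480, 1.9300)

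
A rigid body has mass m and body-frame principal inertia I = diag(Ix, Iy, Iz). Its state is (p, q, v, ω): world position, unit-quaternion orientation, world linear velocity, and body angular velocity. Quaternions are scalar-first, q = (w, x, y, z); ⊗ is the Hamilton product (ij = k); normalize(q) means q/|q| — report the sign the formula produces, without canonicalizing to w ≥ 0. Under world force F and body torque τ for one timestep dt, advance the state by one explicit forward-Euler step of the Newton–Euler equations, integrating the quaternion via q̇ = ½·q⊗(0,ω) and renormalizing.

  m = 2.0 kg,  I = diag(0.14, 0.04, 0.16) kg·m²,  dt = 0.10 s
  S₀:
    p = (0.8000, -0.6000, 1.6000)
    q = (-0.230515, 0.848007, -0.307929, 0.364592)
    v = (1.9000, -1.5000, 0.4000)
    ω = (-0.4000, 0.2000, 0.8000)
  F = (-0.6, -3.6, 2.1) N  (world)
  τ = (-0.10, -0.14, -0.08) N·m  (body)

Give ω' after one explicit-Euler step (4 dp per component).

ω' = (-0.4851, -0.1660, 0.7450)

ω×(Iω) gyroscopic = (0.0192, 0.0064, 0.0080)
angular accel α = (-0.8514, -3.6600, -0.5500)
ω' = ω + α·dt = (-0.4851, -0.1660, 0.7450)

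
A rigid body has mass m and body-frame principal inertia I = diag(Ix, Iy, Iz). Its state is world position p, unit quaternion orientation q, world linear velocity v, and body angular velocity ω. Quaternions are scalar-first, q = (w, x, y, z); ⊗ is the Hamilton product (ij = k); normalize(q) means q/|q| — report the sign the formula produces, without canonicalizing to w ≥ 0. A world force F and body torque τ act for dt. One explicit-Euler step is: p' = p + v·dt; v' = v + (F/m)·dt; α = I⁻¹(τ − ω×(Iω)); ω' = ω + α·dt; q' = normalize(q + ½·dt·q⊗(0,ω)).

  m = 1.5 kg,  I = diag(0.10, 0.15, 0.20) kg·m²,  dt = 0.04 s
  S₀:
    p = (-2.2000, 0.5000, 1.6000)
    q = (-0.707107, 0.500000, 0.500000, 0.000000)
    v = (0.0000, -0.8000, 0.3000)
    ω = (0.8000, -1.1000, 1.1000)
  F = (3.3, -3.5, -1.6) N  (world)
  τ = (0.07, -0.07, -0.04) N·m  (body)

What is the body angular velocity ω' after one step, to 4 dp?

(τ − ω×Iω)/I = (1.3050, 0.1200, 0.0200)
ω + α·dt = (0.8522, -1.0952, 1.1008)

ω' = (0.8522, -1.0952, 1.1008)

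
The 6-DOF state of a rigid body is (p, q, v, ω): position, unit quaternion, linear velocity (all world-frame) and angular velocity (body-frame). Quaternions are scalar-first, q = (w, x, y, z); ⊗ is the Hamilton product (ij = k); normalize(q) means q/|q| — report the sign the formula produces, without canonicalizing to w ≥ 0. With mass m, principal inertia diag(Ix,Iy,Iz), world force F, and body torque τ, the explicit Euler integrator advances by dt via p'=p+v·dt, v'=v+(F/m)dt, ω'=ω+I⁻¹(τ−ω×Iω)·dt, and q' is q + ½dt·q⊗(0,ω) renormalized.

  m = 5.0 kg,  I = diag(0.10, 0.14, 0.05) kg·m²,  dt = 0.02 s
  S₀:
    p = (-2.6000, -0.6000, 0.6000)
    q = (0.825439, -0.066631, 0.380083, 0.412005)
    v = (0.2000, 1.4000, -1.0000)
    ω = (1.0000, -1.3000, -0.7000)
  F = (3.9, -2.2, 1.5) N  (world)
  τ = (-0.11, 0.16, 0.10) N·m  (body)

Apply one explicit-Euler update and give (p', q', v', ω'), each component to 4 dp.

gyro term ω×Iω = (-0.0819, -0.0350, -0.0520)
(τ − ω×Iω)/I = (-0.2810, 1.3929, 3.0400)
new body rate ω' = (0.9944, -1.2721, -0.6392)
Hamilton product q⊗(0,ω) = (0.8491424, 1.0949874, -0.7077074, -0.8712700)
q' = normalize(q + ½dt·q⊗(0,ω)) = (0.8338, -0.0557, 0.3729, 0.4032)
p + v·dt = (-2.5960, -0.5720, 0.5800)
new velocity v' = (0.2156, 1.3912, -0.9940)

p' = (-2.5960, -0.5720, 0.5800)
q' = (0.8338, -0.0557, 0.3729, 0.4032)
v' = (0.2156, 1.3912, -0.9940)
ω' = (0.9944, -1.2721, -0.6392)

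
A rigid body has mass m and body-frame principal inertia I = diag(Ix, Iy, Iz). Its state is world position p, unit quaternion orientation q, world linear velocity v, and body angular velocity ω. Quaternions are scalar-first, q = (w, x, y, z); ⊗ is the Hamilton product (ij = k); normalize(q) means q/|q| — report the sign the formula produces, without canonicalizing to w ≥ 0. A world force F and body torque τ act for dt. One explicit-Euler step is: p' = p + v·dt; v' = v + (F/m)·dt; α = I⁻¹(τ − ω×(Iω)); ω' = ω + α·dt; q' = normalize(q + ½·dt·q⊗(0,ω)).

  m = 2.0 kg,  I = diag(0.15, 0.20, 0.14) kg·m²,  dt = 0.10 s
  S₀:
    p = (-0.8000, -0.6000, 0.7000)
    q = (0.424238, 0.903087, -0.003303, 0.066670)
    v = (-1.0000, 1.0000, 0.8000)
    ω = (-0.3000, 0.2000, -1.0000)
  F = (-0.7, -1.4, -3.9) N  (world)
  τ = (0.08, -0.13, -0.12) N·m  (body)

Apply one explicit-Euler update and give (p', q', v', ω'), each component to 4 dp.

p' = (-0.9000, -0.5000, 0.7800)
q' = (0.4405, 0.8950, 0.0450, 0.0544)
v' = (-1.0350, 0.9300, 0.6050)
ω' = (-0.2547, 0.1335, -1.0836)

α = I⁻¹(τ − ω×Iω) = (0.4533, -0.6650, -0.8357)
ω + α·dt = (-0.2547, 0.1335, -1.0836)
q⊗(0,ω) = (0.3382567, -0.1373024, 0.9679336, -0.2446115)
updated quaternion q' = (0.4405, 0.8950, 0.0450, 0.0544)
new position p' = (-0.9000, -0.5000, 0.7800)
new velocity v' = (-1.0350, 0.9300, 0.6050)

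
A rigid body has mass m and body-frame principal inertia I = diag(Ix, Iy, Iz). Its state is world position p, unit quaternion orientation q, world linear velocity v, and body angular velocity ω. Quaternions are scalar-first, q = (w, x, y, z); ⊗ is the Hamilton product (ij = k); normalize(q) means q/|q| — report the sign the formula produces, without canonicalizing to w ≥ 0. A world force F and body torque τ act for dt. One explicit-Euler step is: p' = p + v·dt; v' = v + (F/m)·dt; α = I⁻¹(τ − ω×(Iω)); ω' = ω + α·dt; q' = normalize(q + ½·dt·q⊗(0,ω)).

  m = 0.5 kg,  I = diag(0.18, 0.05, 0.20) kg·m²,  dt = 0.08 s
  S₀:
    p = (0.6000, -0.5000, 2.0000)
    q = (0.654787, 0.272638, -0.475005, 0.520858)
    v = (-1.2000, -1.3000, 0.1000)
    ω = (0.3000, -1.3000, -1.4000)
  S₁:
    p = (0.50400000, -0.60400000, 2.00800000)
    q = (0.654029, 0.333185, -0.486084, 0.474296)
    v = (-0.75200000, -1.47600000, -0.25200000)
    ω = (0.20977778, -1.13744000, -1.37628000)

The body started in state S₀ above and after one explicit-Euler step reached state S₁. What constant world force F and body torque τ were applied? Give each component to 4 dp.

F = (2.8000, -1.1000, -2.2000)
τ = (0.0700, 0.1100, 0.1100)

ω₁ − ω₀ = (-0.09022222, 0.16256000, 0.02372000)
applied torque τ = (0.0700, 0.1100, 0.1100)
v₁ − v₀ = (0.44800000, -0.17600000, -0.35200000)
m·(v₁−v₀)/dt = (2.8000, -1.1000, -2.2000)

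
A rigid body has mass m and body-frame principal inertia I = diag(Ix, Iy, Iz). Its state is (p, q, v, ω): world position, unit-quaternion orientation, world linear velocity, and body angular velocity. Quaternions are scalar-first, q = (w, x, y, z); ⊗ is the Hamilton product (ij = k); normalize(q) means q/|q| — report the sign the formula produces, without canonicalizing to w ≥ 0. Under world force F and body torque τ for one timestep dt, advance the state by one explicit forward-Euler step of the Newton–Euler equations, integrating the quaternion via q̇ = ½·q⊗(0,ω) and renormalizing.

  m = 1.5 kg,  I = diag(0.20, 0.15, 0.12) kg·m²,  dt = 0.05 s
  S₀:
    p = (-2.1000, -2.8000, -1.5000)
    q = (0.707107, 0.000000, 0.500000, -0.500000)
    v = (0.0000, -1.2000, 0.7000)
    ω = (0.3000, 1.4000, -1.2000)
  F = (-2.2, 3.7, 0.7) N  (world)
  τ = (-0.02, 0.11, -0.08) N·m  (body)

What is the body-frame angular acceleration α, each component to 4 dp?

ω×(Iω) gyroscopic = (0.0504, -0.0288, -0.0210)
α = I⁻¹(τ − ω×Iω) = (-0.3520, 0.9253, -0.4917)

α = (-0.3520, 0.9253, -0.4917)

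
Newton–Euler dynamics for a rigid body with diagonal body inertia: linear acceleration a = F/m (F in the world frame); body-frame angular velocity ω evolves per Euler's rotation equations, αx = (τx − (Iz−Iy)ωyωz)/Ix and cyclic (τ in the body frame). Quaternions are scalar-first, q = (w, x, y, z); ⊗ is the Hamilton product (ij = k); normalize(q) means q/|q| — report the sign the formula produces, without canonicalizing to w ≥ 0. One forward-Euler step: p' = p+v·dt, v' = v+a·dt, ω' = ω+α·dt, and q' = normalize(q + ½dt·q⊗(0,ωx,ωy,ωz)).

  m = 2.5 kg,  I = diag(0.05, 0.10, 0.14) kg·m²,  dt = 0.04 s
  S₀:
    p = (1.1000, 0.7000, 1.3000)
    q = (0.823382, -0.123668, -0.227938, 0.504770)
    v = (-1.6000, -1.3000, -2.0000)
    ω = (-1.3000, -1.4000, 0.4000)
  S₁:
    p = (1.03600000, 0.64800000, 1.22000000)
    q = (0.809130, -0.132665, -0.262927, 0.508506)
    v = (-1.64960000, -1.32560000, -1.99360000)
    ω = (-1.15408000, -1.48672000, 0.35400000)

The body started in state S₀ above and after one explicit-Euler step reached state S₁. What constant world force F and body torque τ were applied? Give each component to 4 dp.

Δv = v₁−v₀ = (-0.04960000, -0.02560000, 0.00640000)
F = m·Δv/dt = (-3.1000, -1.6000, 0.4000)
rate change Δω = (0.14592000, -0.08672000, -0.04600000)
ω₀×(Iω₀) = (-0.0224, 0.0468, 0.0910)
τ = I·(Δω/dt) + ω₀×(Iω₀) = (0.1600, -0.1700, -0.0700)

F = (-3.1000, -1.6000, 0.4000)
τ = (0.1600, -0.1700, -0.0700)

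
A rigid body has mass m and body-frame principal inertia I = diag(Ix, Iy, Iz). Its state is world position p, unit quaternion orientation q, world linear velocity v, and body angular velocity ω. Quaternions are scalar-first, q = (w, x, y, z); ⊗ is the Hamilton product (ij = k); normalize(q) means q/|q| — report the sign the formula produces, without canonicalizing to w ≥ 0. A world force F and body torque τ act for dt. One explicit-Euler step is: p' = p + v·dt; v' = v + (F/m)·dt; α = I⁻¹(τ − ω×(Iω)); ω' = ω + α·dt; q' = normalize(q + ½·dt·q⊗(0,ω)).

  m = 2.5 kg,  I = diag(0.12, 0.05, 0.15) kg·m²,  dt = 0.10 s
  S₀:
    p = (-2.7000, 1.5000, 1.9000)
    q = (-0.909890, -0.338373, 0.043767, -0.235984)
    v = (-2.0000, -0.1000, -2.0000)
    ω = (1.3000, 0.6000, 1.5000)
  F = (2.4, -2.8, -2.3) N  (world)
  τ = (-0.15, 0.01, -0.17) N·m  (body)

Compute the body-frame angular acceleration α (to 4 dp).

α = (-2.0000, 1.3700, -0.7693)

precession coupling ω×(Iω) = (0.0900, -0.0585, -0.0546)
α = I⁻¹(τ − ω×Iω) = (-2.0000, 1.3700, -0.7693)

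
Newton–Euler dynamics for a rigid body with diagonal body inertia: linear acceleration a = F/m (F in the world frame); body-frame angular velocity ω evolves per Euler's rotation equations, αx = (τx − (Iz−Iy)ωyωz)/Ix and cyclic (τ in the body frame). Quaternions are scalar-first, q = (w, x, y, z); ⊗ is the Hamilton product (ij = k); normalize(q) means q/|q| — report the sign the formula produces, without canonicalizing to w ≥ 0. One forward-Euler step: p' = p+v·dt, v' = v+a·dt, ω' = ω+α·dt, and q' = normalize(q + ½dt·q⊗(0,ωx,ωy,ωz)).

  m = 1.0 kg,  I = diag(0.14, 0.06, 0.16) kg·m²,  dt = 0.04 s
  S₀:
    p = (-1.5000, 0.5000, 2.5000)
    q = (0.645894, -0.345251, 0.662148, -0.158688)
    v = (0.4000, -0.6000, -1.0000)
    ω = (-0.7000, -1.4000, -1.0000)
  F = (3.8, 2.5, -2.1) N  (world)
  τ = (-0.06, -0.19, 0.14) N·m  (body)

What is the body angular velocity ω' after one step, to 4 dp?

(τ − ω×Iω)/I = (-1.4286, -2.9333, 1.3650)
new body rate ω' = (-0.7571, -1.5173, -0.9454)

ω' = (-0.7571, -1.5173, -0.9454)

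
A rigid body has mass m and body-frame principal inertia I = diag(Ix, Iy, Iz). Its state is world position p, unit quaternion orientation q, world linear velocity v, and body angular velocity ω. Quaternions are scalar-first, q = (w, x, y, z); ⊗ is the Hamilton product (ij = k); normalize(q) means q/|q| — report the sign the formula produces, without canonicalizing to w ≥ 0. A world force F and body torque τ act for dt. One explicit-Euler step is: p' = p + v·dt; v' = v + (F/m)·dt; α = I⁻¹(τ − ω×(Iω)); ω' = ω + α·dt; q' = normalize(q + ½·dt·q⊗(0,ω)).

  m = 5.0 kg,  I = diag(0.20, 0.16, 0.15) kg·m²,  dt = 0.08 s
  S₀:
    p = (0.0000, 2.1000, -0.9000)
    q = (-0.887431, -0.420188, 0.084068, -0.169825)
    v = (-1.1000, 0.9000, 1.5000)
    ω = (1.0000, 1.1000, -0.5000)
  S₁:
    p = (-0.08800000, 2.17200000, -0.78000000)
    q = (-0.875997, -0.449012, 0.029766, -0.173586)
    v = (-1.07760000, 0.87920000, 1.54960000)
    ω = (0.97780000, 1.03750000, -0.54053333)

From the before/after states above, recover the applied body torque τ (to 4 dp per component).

τ = (-0.0500, -0.1500, -0.1200)

Δω = ω₁−ω₀ = (-0.02220000, -0.06250000, -0.04053333)
τ = I·(Δω/dt) + ω₀×(Iω₀) = (-0.0500, -0.1500, -0.1200)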